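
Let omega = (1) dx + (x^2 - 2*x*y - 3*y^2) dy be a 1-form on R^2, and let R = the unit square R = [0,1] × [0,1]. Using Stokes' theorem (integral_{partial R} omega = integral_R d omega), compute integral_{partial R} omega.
integral_(partial R) omega = 0

Stokes: integral_partial_R omega = integral_R d omega with d omega = (∂Q/∂x - ∂P/∂y) dx ∧ dy.
  ∂Q/∂x = 2*x - 2*y
  ∂P/∂y = 0
  integrand = ∂Q/∂x - ∂P/∂y = 2*x - 2*y.
Integrating over R: integral_0^1 integral_0^1 (2*x - 2*y) dx dy = 0.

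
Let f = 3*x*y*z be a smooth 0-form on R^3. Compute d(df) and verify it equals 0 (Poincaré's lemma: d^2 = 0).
d(df) = 0

Step 1: df = sum_i (∂f/∂x_i) dx_i = (3*y*z) dx + (3*x*z) dy + (3*x*y) dz.
Step 2: Apply d again. Using the 1-form formula, the coefficient of dx ∧ dy in d(df) is ∂^2 f/∂x ∂y - ∂^2 f/∂y ∂x = (3*z) - (3*z) = 0 (equality of mixed partials for smooth f).
Similarly for dx ∧ dz and dy ∧ dz — all coefficients vanish. So d(df) = 0.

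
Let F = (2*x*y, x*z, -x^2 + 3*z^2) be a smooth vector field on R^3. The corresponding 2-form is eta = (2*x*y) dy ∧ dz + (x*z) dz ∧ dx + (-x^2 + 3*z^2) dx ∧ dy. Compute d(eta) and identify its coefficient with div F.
d(eta) = (2*y + 6*z) dx ∧ dy ∧ dz; div F = 2*y + 6*z

For a 2-form in R^3 of the form above, applying d gives a 3-form with coefficient ∂P/∂x + ∂Q/∂y + ∂R/∂z:
  ∂P/∂x = 2*y
  ∂Q/∂y = 0
  ∂R/∂z = 6*z
Sum = 2*y + 6*z, which is exactly div F.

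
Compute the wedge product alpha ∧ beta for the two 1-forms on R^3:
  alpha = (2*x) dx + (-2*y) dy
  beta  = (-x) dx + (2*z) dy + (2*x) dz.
alpha ∧ beta = (2*x*(-y + 2*z)) dx ∧ dy + (4*x^2) dx ∧ dz + (-4*x*y) dy ∧ dz

Distribute the wedge, using dx_i ∧ dx_j = -dx_j ∧ dx_i and dx_i ∧ dx_i = 0. For each pair (i, j) with i < j, the coefficient of dx_i ∧ dx_j in alpha ∧ beta is (alpha_i * beta_j - alpha_j * beta_i). Collecting: alpha ∧ beta = (2*x*(-y + 2*z)) dx ∧ dy + (4*x^2) dx ∧ dz + (-4*x*y) dy ∧ dz.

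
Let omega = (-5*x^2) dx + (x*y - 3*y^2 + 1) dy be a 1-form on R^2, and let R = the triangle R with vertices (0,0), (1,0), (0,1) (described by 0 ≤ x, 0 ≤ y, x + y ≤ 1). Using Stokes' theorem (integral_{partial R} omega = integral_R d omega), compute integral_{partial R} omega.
integral_(partial R) omega = 1/6

Stokes: integral_partial_R omega = integral_R d omega with d omega = (∂Q/∂x - ∂P/∂y) dx ∧ dy.
  ∂Q/∂x = y
  ∂P/∂y = 0
  integrand = ∂Q/∂x - ∂P/∂y = y.
Integrating over R: integral_0^1 integral_0^{1-x} (y) dy dx = 1/6.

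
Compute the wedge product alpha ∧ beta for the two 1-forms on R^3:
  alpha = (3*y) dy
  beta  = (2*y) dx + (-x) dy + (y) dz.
alpha ∧ beta = (-6*y^2) dx ∧ dy + (3*y^2) dy ∧ dz

Distribute the wedge, using dx_i ∧ dx_j = -dx_j ∧ dx_i and dx_i ∧ dx_i = 0. For each pair (i, j) with i < j, the coefficient of dx_i ∧ dx_j in alpha ∧ beta is (alpha_i * beta_j - alpha_j * beta_i). Collecting: alpha ∧ beta = (-6*y^2) dx ∧ dy + (3*y^2) dy ∧ dz.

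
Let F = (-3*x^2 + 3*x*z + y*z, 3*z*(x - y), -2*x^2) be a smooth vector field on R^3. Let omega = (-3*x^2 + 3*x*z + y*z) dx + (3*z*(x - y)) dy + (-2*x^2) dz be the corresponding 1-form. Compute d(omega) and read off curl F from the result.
d(omega) = (-3*x + 3*y) dy ∧ dz + (7*x + y) dz ∧ dx + (2*z) dx ∧ dy; curl F = (-3*x + 3*y, 7*x + y, 2*z)

d omega = sum_{i<j} (∂f_j/∂x_i - ∂f_i/∂x_j) dx_i ∧ dx_j. Under the identification (dy ∧ dz, dz ∧ dx, dx ∧ dy) ↔ (e_x, e_y, e_z), the coefficients are exactly the components of curl F. Compute:
  ∂R/∂y - ∂Q/∂z = (0) - (3*x - 3*y) = -3*x + 3*y
  ∂P/∂z - ∂R/∂x = (3*x + y) - (-4*x) = 7*x + y
  ∂Q/∂x - ∂P/∂y = (3*z) - (z) = 2*z.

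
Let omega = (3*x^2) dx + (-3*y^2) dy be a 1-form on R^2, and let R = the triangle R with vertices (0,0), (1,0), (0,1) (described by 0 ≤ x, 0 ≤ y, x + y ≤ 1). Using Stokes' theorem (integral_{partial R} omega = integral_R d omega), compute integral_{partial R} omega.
integral_(partial R) omega = 0

Stokes: integral_partial_R omega = integral_R d omega with d omega = (∂Q/∂x - ∂P/∂y) dx ∧ dy.
  ∂Q/∂x = 0
  ∂P/∂y = 0
  integrand = ∂Q/∂x - ∂P/∂y = 0.
Integrating over R: integral_0^1 integral_0^{1-x} (0) dy dx = 0.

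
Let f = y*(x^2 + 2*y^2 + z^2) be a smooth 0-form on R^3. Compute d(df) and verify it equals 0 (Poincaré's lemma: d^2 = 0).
d(df) = 0

Step 1: df = sum_i (∂f/∂x_i) dx_i = (2*x*y) dx + (x^2 + 6*y^2 + z^2) dy + (2*y*z) dz.
Step 2: Apply d again. Using the 1-form formula, the coefficient of dx ∧ dy in d(df) is ∂^2 f/∂x ∂y - ∂^2 f/∂y ∂x = (2*x) - (2*x) = 0 (equality of mixed partials for smooth f).
Similarly for dx ∧ dz and dy ∧ dz — all coefficients vanish. So d(df) = 0.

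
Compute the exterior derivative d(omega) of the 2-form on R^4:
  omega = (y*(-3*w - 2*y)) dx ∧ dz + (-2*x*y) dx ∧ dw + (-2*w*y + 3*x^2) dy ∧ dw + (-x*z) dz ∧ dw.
d(omega) = (3*w + 4*y) dx ∧ dy ∧ dz + (-3*y - z) dx ∧ dz ∧ dw + (8*x) dx ∧ dy ∧ dw

For a 2-form omega = sum_{i<j} g_{ij} dx_i ∧ dx_j, the exterior derivative is
  d(omega) = sum_{i<j} d(g_{ij}) ∧ dx_i ∧ dx_j = sum_{i<j, k} (∂g_{ij}/∂x_k) dx_k ∧ dx_i ∧ dx_j.
Expand each term, using dx_k ∧ dx_i ∧ dx_j = sgn(permutation) dx_{(a)} ∧ dx_{(b)} ∧ dx_{(c)} with (a < b < c) sorted:
  d(y*(-3*w - 2*y)) includes (∂/∂y)(y*(-3*w - 2*y)) dy = (-3*w - 4*y) dy, which multiplied by dx ∧ dz gives (3*w + 4*y) dx ∧ dy ∧ dz
  d(y*(-3*w - 2*y)) includes (∂/∂w)(y*(-3*w - 2*y)) dw = (-3*y) dw, which multiplied by dx ∧ dz gives (-3*y) dx ∧ dz ∧ dw
  d(-2*x*y) includes (∂/∂y)(-2*x*y) dy = (-2*x) dy, which multiplied by dx ∧ dw gives (2*x) dx ∧ dy ∧ dw
  d(-2*w*y + 3*x^2) includes (∂/∂x)(-2*w*y + 3*x^2) dx = (6*x) dx, which multiplied by dy ∧ dw gives (6*x) dx ∧ dy ∧ dw
  d(-x*z) includes (∂/∂x)(-x*z) dx = (-z) dx, which multiplied by dz ∧ dw gives (-z) dx ∧ dz ∧ dw
Collecting like 3-forms: d(omega) = (3*w + 4*y) dx ∧ dy ∧ dz + (-3*y - z) dx ∧ dz ∧ dw + (8*x) dx ∧ dy ∧ dw.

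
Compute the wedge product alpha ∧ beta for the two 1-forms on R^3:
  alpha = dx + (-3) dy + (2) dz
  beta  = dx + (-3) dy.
alpha ∧ beta = (-2) dx ∧ dz + (6) dy ∧ dz

Distribute the wedge, using dx_i ∧ dx_j = -dx_j ∧ dx_i and dx_i ∧ dx_i = 0. For each pair (i, j) with i < j, the coefficient of dx_i ∧ dx_j in alpha ∧ beta is (alpha_i * beta_j - alpha_j * beta_i). Collecting: alpha ∧ beta = (-2) dx ∧ dz + (6) dy ∧ dz.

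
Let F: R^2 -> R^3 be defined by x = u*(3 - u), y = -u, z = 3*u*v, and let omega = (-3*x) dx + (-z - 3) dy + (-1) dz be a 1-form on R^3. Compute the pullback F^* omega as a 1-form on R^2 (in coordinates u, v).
F^* omega = (-6*u^3 + 27*u^2 + 3*u*v - 27*u - 3*v + 3) du + (-3*u) dv

Using F^*(f dg) = (f ∘ F) d(g ∘ F), substitute each coordinate x_i by F_i(u, v) in f_i, and replace dx_i by d F_i = (∂F_i/∂u) du + (∂F_i/∂v) dv.
  For the x component: f_1(F) = 3*u*(u - 3); d F_1 = (3 - 2*u) du + (0) dv
  For the y component: f_2(F) = -3*u*v - 3; d F_2 = (-1) du + (0) dv
  For the z component: f_3(F) = -1; d F_3 = (3*v) du + (3*u) dv
Combining and collecting du, dv coefficients:
  coeff of du: -6*u^3 + 27*u^2 + 3*u*v - 27*u - 3*v + 3
  coeff of dv: -3*u
F^* omega = (-6*u^3 + 27*u^2 + 3*u*v - 27*u - 3*v + 3) du + (-3*u) dv.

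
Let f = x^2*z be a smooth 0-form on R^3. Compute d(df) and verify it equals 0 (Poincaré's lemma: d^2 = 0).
d(df) = 0

Step 1: df = sum_i (∂f/∂x_i) dx_i = (2*x*z) dx + (0) dy + (x^2) dz.
Step 2: Apply d again. Using the 1-form formula, the coefficient of dx ∧ dy in d(df) is ∂^2 f/∂x ∂y - ∂^2 f/∂y ∂x = (0) - (0) = 0 (equality of mixed partials for smooth f).
Similarly for dx ∧ dz and dy ∧ dz — all coefficients vanish. So d(df) = 0.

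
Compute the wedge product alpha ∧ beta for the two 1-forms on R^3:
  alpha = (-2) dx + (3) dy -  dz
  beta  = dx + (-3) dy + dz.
alpha ∧ beta = (3) dx ∧ dy + (-1) dx ∧ dz

Distribute the wedge, using dx_i ∧ dx_j = -dx_j ∧ dx_i and dx_i ∧ dx_i = 0. For each pair (i, j) with i < j, the coefficient of dx_i ∧ dx_j in alpha ∧ beta is (alpha_i * beta_j - alpha_j * beta_i). Collecting: alpha ∧ beta = (3) dx ∧ dy + (-1) dx ∧ dz.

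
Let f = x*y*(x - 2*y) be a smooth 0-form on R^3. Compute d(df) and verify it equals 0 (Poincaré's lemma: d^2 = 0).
d(df) = 0

Step 1: df = sum_i (∂f/∂x_i) dx_i = (2*y*(x - y)) dx + (x*(x - 4*y)) dy + (0) dz.
Step 2: Apply d again. Using the 1-form formula, the coefficient of dx ∧ dy in d(df) is ∂^2 f/∂x ∂y - ∂^2 f/∂y ∂x = (2*x - 4*y) - (2*x - 4*y) = 0 (equality of mixed partials for smooth f).
Similarly for dx ∧ dz and dy ∧ dz — all coefficients vanish. So d(df) = 0.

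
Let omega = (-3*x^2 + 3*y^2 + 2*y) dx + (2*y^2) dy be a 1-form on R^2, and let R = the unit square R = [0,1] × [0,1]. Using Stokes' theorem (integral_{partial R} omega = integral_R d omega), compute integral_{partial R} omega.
integral_(partial R) omega = -5

Stokes: integral_partial_R omega = integral_R d omega with d omega = (∂Q/∂x - ∂P/∂y) dx ∧ dy.
  ∂Q/∂x = 0
  ∂P/∂y = 6*y + 2
  integrand = ∂Q/∂x - ∂P/∂y = -6*y - 2.
Integrating over R: integral_0^1 integral_0^1 (-6*y - 2) dx dy = -5.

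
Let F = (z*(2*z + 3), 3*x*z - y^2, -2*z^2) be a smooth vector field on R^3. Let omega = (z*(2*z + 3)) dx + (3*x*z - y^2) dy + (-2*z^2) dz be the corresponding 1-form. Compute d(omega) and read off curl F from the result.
d(omega) = (-3*x) dy ∧ dz + (4*z + 3) dz ∧ dx + (3*z) dx ∧ dy; curl F = (-3*x, 4*z + 3, 3*z)

d omega = sum_{i<j} (∂f_j/∂x_i - ∂f_i/∂x_j) dx_i ∧ dx_j. Under the identification (dy ∧ dz, dz ∧ dx, dx ∧ dy) ↔ (e_x, e_y, e_z), the coefficients are exactly the components of curl F. Compute:
  ∂R/∂y - ∂Q/∂z = (0) - (3*x) = -3*x
  ∂P/∂z - ∂R/∂x = (4*z + 3) - (0) = 4*z + 3
  ∂Q/∂x - ∂P/∂y = (3*z) - (0) = 3*z.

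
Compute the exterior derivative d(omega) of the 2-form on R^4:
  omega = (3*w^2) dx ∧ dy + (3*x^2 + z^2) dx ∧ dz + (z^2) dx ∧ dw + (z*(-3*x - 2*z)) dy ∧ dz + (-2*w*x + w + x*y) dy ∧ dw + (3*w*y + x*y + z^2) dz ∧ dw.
d(omega) = (4*w + y) dx ∧ dy ∧ dw + (y - 2*z) dx ∧ dz ∧ dw + (-3*z) dx ∧ dy ∧ dz + (3*w + x) dy ∧ dz ∧ dw

For a 2-form omega = sum_{i<j} g_{ij} dx_i ∧ dx_j, the exterior derivative is
  d(omega) = sum_{i<j} d(g_{ij}) ∧ dx_i ∧ dx_j = sum_{i<j, k} (∂g_{ij}/∂x_k) dx_k ∧ dx_i ∧ dx_j.
Expand each term, using dx_k ∧ dx_i ∧ dx_j = sgn(permutation) dx_{(a)} ∧ dx_{(b)} ∧ dx_{(c)} with (a < b < c) sorted:
  d(3*w^2) includes (∂/∂w)(3*w^2) dw = (6*w) dw, which multiplied by dx ∧ dy gives (6*w) dx ∧ dy ∧ dw
  d(z^2) includes (∂/∂z)(z^2) dz = (2*z) dz, which multiplied by dx ∧ dw gives (-2*z) dx ∧ dz ∧ dw
  d(z*(-3*x - 2*z)) includes (∂/∂x)(z*(-3*x - 2*z)) dx = (-3*z) dx, which multiplied by dy ∧ dz gives (-3*z) dx ∧ dy ∧ dz
  d(-2*w*x + w + x*y) includes (∂/∂x)(-2*w*x + w + x*y) dx = (-2*w + y) dx, which multiplied by dy ∧ dw gives (-2*w + y) dx ∧ dy ∧ dw
  d(3*w*y + x*y + z^2) includes (∂/∂x)(3*w*y + x*y + z^2) dx = (y) dx, which multiplied by dz ∧ dw gives (y) dx ∧ dz ∧ dw
  d(3*w*y + x*y + z^2) includes (∂/∂y)(3*w*y + x*y + z^2) dy = (3*w + x) dy, which multiplied by dz ∧ dw gives (3*w + x) dy ∧ dz ∧ dw
Collecting like 3-forms: d(omega) = (4*w + y) dx ∧ dy ∧ dw + (y - 2*z) dx ∧ dz ∧ dw + (-3*z) dx ∧ dy ∧ dz + (3*w + x) dy ∧ dz ∧ dw.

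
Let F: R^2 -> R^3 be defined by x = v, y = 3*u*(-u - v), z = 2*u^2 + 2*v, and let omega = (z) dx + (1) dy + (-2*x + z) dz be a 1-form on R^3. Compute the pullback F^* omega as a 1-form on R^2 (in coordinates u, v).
F^* omega = (8*u^3 - 6*u - 3*v) du + (6*u^2 - 3*u + 2*v) dv

Using F^*(f dg) = (f ∘ F) d(g ∘ F), substitute each coordinate x_i by F_i(u, v) in f_i, and replace dx_i by d F_i = (∂F_i/∂u) du + (∂F_i/∂v) dv.
  For the x component: f_1(F) = 2*u^2 + 2*v; d F_1 = (0) du + (1) dv
  For the y component: f_2(F) = 1; d F_2 = (-6*u - 3*v) du + (-3*u) dv
  For the z component: f_3(F) = 2*u^2; d F_3 = (4*u) du + (2) dv
Combining and collecting du, dv coefficients:
  coeff of du: 8*u^3 - 6*u - 3*v
  coeff of dv: 6*u^2 - 3*u + 2*v
F^* omega = (8*u^3 - 6*u - 3*v) du + (6*u^2 - 3*u + 2*v) dv.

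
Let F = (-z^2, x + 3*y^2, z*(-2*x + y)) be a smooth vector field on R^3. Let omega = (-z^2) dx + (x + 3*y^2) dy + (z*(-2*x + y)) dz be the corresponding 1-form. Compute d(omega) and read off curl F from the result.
d(omega) = (z) dy ∧ dz + (0) dz ∧ dx + (1) dx ∧ dy; curl F = (z, 0, 1)

d omega = sum_{i<j} (∂f_j/∂x_i - ∂f_i/∂x_j) dx_i ∧ dx_j. Under the identification (dy ∧ dz, dz ∧ dx, dx ∧ dy) ↔ (e_x, e_y, e_z), the coefficients are exactly the components of curl F. Compute:
  ∂R/∂y - ∂Q/∂z = (z) - (0) = z
  ∂P/∂z - ∂R/∂x = (-2*z) - (-2*z) = 0
  ∂Q/∂x - ∂P/∂y = (1) - (0) = 1.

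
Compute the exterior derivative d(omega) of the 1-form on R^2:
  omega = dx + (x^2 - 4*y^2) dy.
d(omega) = (2*x) dx ∧ dy

For a 1-form omega = sum_i f_i dx_i, the exterior derivative is
  d(omega) = sum_{i < j} (∂f_j/∂x_i - ∂f_i/∂x_j) dx_i ∧ dx_j.
  coefficient of dx ∧ dy: ∂f_2/∂x - ∂f_1/∂y = ∂(x^2 - 4*y^2)/∂x - ∂(1)/∂y = 2*x
Assembling: d(omega) = (2*x) dx ∧ dy.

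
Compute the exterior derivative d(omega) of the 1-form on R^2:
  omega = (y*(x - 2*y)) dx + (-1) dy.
d(omega) = (-x + 4*y) dx ∧ dy

For a 1-form omega = sum_i f_i dx_i, the exterior derivative is
  d(omega) = sum_{i < j} (∂f_j/∂x_i - ∂f_i/∂x_j) dx_i ∧ dx_j.
  coefficient of dx ∧ dy: ∂f_2/∂x - ∂f_1/∂y = ∂(-1)/∂x - ∂(y*(x - 2*y))/∂y = -x + 4*y
Assembling: d(omega) = (-x + 4*y) dx ∧ dy.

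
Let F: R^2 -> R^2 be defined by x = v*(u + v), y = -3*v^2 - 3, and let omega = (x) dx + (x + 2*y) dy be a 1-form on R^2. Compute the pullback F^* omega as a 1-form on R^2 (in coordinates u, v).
F^* omega = (v^2*(u + v)) du + (v*(u^2 - 3*u*v + 32*v^2 + 36)) dv

Using F^*(f dg) = (f ∘ F) d(g ∘ F), substitute each coordinate x_i by F_i(u, v) in f_i, and replace dx_i by d F_i = (∂F_i/∂u) du + (∂F_i/∂v) dv.
  For the x component: f_1(F) = v*(u + v); d F_1 = (v) du + (u + 2*v) dv
  For the y component: f_2(F) = u*v - 5*v^2 - 6; d F_2 = (0) du + (-6*v) dv
Combining and collecting du, dv coefficients:
  coeff of du: v^2*(u + v)
  coeff of dv: v*(u^2 - 3*u*v + 32*v^2 + 36)
F^* omega = (v^2*(u + v)) du + (v*(u^2 - 3*u*v + 32*v^2 + 36)) dv.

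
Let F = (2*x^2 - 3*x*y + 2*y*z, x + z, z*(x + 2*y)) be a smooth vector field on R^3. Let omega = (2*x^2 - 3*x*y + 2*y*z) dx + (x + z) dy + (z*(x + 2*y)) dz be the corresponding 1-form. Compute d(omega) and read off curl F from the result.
d(omega) = (2*z - 1) dy ∧ dz + (2*y - z) dz ∧ dx + (3*x - 2*z + 1) dx ∧ dy; curl F = (2*z - 1, 2*y - z, 3*x - 2*z + 1)

d omega = sum_{i<j} (∂f_j/∂x_i - ∂f_i/∂x_j) dx_i ∧ dx_j. Under the identification (dy ∧ dz, dz ∧ dx, dx ∧ dy) ↔ (e_x, e_y, e_z), the coefficients are exactly the components of curl F. Compute:
  ∂R/∂y - ∂Q/∂z = (2*z) - (1) = 2*z - 1
  ∂P/∂z - ∂R/∂x = (2*y) - (z) = 2*y - z
  ∂Q/∂x - ∂P/∂y = (1) - (-3*x + 2*z) = 3*x - 2*z + 1.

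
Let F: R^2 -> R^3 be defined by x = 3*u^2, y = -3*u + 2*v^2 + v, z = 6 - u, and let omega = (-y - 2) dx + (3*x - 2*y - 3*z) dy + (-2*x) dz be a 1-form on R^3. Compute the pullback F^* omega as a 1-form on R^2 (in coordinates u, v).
F^* omega = (-3*u^2 - 12*u*v^2 - 6*u*v - 39*u + 12*v^2 + 6*v + 54) du + (36*u^2*v + 9*u^2 + 36*u*v + 9*u - 16*v^3 - 12*v^2 - 74*v - 18) dv

Using F^*(f dg) = (f ∘ F) d(g ∘ F), substitute each coordinate x_i by F_i(u, v) in f_i, and replace dx_i by d F_i = (∂F_i/∂u) du + (∂F_i/∂v) dv.
  For the x component: f_1(F) = 3*u - 2*v^2 - v - 2; d F_1 = (6*u) du + (0) dv
  For the y component: f_2(F) = 9*u^2 + 9*u - 4*v^2 - 2*v - 18; d F_2 = (-3) du + (4*v + 1) dv
  For the z component: f_3(F) = -6*u^2; d F_3 = (-1) du + (0) dv
Combining and collecting du, dv coefficients:
  coeff of du: -3*u^2 - 12*u*v^2 - 6*u*v - 39*u + 12*v^2 + 6*v + 54
  coeff of dv: 36*u^2*v + 9*u^2 + 36*u*v + 9*u - 16*v^3 - 12*v^2 - 74*v - 18
F^* omega = (-3*u^2 - 12*u*v^2 - 6*u*v - 39*u + 12*v^2 + 6*v + 54) du + (36*u^2*v + 9*u^2 + 36*u*v + 9*u - 16*v^3 - 12*v^2 - 74*v - 18) dv.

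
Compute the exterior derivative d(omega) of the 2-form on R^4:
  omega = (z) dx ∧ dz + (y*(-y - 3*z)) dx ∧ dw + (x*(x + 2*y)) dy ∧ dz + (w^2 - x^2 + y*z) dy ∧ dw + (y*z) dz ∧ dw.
d(omega) = (-2*x + 2*y + 3*z) dx ∧ dy ∧ dw + (3*y) dx ∧ dz ∧ dw + (2*x + 2*y) dx ∧ dy ∧ dz + (-y + z) dy ∧ dz ∧ dw

For a 2-form omega = sum_{i<j} g_{ij} dx_i ∧ dx_j, the exterior derivative is
  d(omega) = sum_{i<j} d(g_{ij}) ∧ dx_i ∧ dx_j = sum_{i<j, k} (∂g_{ij}/∂x_k) dx_k ∧ dx_i ∧ dx_j.
Expand each term, using dx_k ∧ dx_i ∧ dx_j = sgn(permutation) dx_{(a)} ∧ dx_{(b)} ∧ dx_{(c)} with (a < b < c) sorted:
  d(y*(-y - 3*z)) includes (∂/∂y)(y*(-y - 3*z)) dy = (-2*y - 3*z) dy, which multiplied by dx ∧ dw gives (2*y + 3*z) dx ∧ dy ∧ dw
  d(y*(-y - 3*z)) includes (∂/∂z)(y*(-y - 3*z)) dz = (-3*y) dz, which multiplied by dx ∧ dw gives (3*y) dx ∧ dz ∧ dw
  d(x*(x + 2*y)) includes (∂/∂x)(x*(x + 2*y)) dx = (2*x + 2*y) dx, which multiplied by dy ∧ dz gives (2*x + 2*y) dx ∧ dy ∧ dz
  d(w^2 - x^2 + y*z) includes (∂/∂x)(w^2 - x^2 + y*z) dx = (-2*x) dx, which multiplied by dy ∧ dw gives (-2*x) dx ∧ dy ∧ dw
  d(w^2 - x^2 + y*z) includes (∂/∂z)(w^2 - x^2 + y*z) dz = (y) dz, which multiplied by dy ∧ dw gives (-y) dy ∧ dz ∧ dw
  d(y*z) includes (∂/∂y)(y*z) dy = (z) dy, which multiplied by dz ∧ dw gives (z) dy ∧ dz ∧ dw
Collecting like 3-forms: d(omega) = (-2*x + 2*y + 3*z) dx ∧ dy ∧ dw + (3*y) dx ∧ dz ∧ dw + (2*x + 2*y) dx ∧ dy ∧ dz + (-y + z) dy ∧ dz ∧ dw.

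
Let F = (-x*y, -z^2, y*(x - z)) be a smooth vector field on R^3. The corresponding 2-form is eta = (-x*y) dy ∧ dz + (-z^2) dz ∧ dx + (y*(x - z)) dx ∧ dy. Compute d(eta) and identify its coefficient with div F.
d(eta) = (-2*y) dx ∧ dy ∧ dz; div F = -2*y

For a 2-form in R^3 of the form above, applying d gives a 3-form with coefficient ∂P/∂x + ∂Q/∂y + ∂R/∂z:
  ∂P/∂x = -y
  ∂Q/∂y = 0
  ∂R/∂z = -y
Sum = -2*y, which is exactly div F.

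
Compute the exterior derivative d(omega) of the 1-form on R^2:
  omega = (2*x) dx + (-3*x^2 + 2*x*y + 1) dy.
d(omega) = (-6*x + 2*y) dx ∧ dy

For a 1-form omega = sum_i f_i dx_i, the exterior derivative is
  d(omega) = sum_{i < j} (∂f_j/∂x_i - ∂f_i/∂x_j) dx_i ∧ dx_j.
  coefficient of dx ∧ dy: ∂f_2/∂x - ∂f_1/∂y = ∂(-3*x^2 + 2*x*y + 1)/∂x - ∂(2*x)/∂y = -6*x + 2*y
Assembling: d(omega) = (-6*x + 2*y) dx ∧ dy.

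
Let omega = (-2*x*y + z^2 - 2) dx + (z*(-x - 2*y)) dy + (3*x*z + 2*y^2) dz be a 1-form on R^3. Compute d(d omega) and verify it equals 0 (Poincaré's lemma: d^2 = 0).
d(d omega) = 0

Step 1: d omega = sum_{i<j} (∂f_j/∂x_i - ∂f_i/∂x_j) dx_i ∧ dx_j:
  coeff of dx ∧ dy: 2*x - z
  coeff of dx ∧ dz: z
  coeff of dy ∧ dz: x + 6*y
Step 2: Apply d again to each 2-form coefficient. The only possible 3-form in R^3 is dx ∧ dy ∧ dz, with coefficient
  ∂(coeff of dy∧dz)/∂x - ∂(coeff of dx∧dz)/∂y + ∂(coeff of dx∧dy)/∂z
  = ∂/∂x (x + 6*y) - ∂/∂y (z) + ∂/∂z (2*x - z).
Each of these terms simplifies to sums of mixed partials that cancel in pairs. The result is 0 (by equality of mixed partials for smooth functions — Schwarz / Clairaut).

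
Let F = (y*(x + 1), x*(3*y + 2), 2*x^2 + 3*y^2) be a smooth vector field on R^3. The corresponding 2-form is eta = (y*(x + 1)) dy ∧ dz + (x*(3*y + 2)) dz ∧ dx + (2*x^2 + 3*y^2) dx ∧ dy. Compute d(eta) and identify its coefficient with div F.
d(eta) = (3*x + y) dx ∧ dy ∧ dz; div F = 3*x + y

For a 2-form in R^3 of the form above, applying d gives a 3-form with coefficient ∂P/∂x + ∂Q/∂y + ∂R/∂z:
  ∂P/∂x = y
  ∂Q/∂y = 3*x
  ∂R/∂z = 0
Sum = 3*x + y, which is exactly div F.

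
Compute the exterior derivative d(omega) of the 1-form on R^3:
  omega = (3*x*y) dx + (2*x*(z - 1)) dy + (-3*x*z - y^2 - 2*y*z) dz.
d(omega) = (-3*x + 2*z - 2) dx ∧ dy + (-3*z) dx ∧ dz + (-2*x - 2*y - 2*z) dy ∧ dz

For a 1-form omega = sum_i f_i dx_i, the exterior derivative is
  d(omega) = sum_{i < j} (∂f_j/∂x_i - ∂f_i/∂x_j) dx_i ∧ dx_j.
  coefficient of dx ∧ dy: ∂f_2/∂x - ∂f_1/∂y = ∂(2*x*(z - 1))/∂x - ∂(3*x*y)/∂y = -3*x + 2*z - 2
  coefficient of dx ∧ dz: ∂f_3/∂x - ∂f_1/∂z = ∂(-3*x*z - y^2 - 2*y*z)/∂x - ∂(3*x*y)/∂z = -3*z
  coefficient of dy ∧ dz: ∂f_3/∂y - ∂f_2/∂z = ∂(-3*x*z - y^2 - 2*y*z)/∂y - ∂(2*x*(z - 1))/∂z = -2*x - 2*y - 2*z
Assembling: d(omega) = (-3*x + 2*z - 2) dx ∧ dy + (-3*z) dx ∧ dz + (-2*x - 2*y - 2*z) dy ∧ dz.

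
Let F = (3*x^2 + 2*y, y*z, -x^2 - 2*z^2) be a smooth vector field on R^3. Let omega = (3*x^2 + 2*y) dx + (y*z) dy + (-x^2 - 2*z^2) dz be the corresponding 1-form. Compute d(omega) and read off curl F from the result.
d(omega) = (-y) dy ∧ dz + (2*x) dz ∧ dx + (-2) dx ∧ dy; curl F = (-y, 2*x, -2)

d omega = sum_{i<j} (∂f_j/∂x_i - ∂f_i/∂x_j) dx_i ∧ dx_j. Under the identification (dy ∧ dz, dz ∧ dx, dx ∧ dy) ↔ (e_x, e_y, e_z), the coefficients are exactly the components of curl F. Compute:
  ∂R/∂y - ∂Q/∂z = (0) - (y) = -y
  ∂P/∂z - ∂R/∂x = (0) - (-2*x) = 2*x
  ∂Q/∂x - ∂P/∂y = (0) - (2) = -2.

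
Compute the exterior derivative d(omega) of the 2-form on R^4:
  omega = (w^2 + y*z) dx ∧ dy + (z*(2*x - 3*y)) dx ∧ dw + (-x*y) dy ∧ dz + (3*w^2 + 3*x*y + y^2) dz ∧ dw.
d(omega) = (2*w + 3*z) dx ∧ dy ∧ dw + (-2*x + 6*y) dx ∧ dz ∧ dw + (3*x + 2*y) dy ∧ dz ∧ dw

For a 2-form omega = sum_{i<j} g_{ij} dx_i ∧ dx_j, the exterior derivative is
  d(omega) = sum_{i<j} d(g_{ij}) ∧ dx_i ∧ dx_j = sum_{i<j, k} (∂g_{ij}/∂x_k) dx_k ∧ dx_i ∧ dx_j.
Expand each term, using dx_k ∧ dx_i ∧ dx_j = sgn(permutation) dx_{(a)} ∧ dx_{(b)} ∧ dx_{(c)} with (a < b < c) sorted:
  d(w^2 + y*z) includes (∂/∂z)(w^2 + y*z) dz = (y) dz, which multiplied by dx ∧ dy gives (y) dx ∧ dy ∧ dz
  d(w^2 + y*z) includes (∂/∂w)(w^2 + y*z) dw = (2*w) dw, which multiplied by dx ∧ dy gives (2*w) dx ∧ dy ∧ dw
  d(z*(2*x - 3*y)) includes (∂/∂y)(z*(2*x - 3*y)) dy = (-3*z) dy, which multiplied by dx ∧ dw gives (3*z) dx ∧ dy ∧ dw
  d(z*(2*x - 3*y)) includes (∂/∂z)(z*(2*x - 3*y)) dz = (2*x - 3*y) dz, which multiplied by dx ∧ dw gives (-2*x + 3*y) dx ∧ dz ∧ dw
  d(-x*y) includes (∂/∂x)(-x*y) dx = (-y) dx, which multiplied by dy ∧ dz gives (-y) dx ∧ dy ∧ dz
  d(3*w^2 + 3*x*y + y^2) includes (∂/∂x)(3*w^2 + 3*x*y + y^2) dx = (3*y) dx, which multiplied by dz ∧ dw gives (3*y) dx ∧ dz ∧ dw
  d(3*w^2 + 3*x*y + y^2) includes (∂/∂y)(3*w^2 + 3*x*y + y^2) dy = (3*x + 2*y) dy, which multiplied by dz ∧ dw gives (3*x + 2*y) dy ∧ dz ∧ dw
Collecting like 3-forms: d(omega) = (2*w + 3*z) dx ∧ dy ∧ dw + (-2*x + 6*y) dx ∧ dz ∧ dw + (3*x + 2*y) dy ∧ dz ∧ dw.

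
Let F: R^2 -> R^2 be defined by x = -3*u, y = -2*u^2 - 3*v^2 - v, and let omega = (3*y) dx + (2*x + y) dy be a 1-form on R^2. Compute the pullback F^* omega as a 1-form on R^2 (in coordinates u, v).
F^* omega = (8*u^3 + 42*u^2 + 12*u*v^2 + 4*u*v + 27*v^2 + 9*v) du + (12*u^2*v + 2*u^2 + 36*u*v + 6*u + 18*v^3 + 9*v^2 + v) dv

Using F^*(f dg) = (f ∘ F) d(g ∘ F), substitute each coordinate x_i by F_i(u, v) in f_i, and replace dx_i by d F_i = (∂F_i/∂u) du + (∂F_i/∂v) dv.
  For the x component: f_1(F) = -6*u^2 - 9*v^2 - 3*v; d F_1 = (-3) du + (0) dv
  For the y component: f_2(F) = -2*u^2 - 6*u - 3*v^2 - v; d F_2 = (-4*u) du + (-6*v - 1) dv
Combining and collecting du, dv coefficients:
  coeff of du: 8*u^3 + 42*u^2 + 12*u*v^2 + 4*u*v + 27*v^2 + 9*v
  coeff of dv: 12*u^2*v + 2*u^2 + 36*u*v + 6*u + 18*v^3 + 9*v^2 + v
F^* omega = (8*u^3 + 42*u^2 + 12*u*v^2 + 4*u*v + 27*v^2 + 9*v) du + (12*u^2*v + 2*u^2 + 36*u*v + 6*u + 18*v^3 + 9*v^2 + v) dv.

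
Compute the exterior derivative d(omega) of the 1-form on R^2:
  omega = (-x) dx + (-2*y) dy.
d(omega) = 0

For a 1-form omega = sum_i f_i dx_i, the exterior derivative is
  d(omega) = sum_{i < j} (∂f_j/∂x_i - ∂f_i/∂x_j) dx_i ∧ dx_j.

Assembling: d(omega) = 0.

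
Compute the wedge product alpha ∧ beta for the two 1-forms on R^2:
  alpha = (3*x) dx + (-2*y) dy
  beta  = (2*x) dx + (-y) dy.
alpha ∧ beta = (x*y) dx ∧ dy

Distribute the wedge, using dx_i ∧ dx_j = -dx_j ∧ dx_i and dx_i ∧ dx_i = 0. For each pair (i, j) with i < j, the coefficient of dx_i ∧ dx_j in alpha ∧ beta is (alpha_i * beta_j - alpha_j * beta_i). Collecting: alpha ∧ beta = (x*y) dx ∧ dy.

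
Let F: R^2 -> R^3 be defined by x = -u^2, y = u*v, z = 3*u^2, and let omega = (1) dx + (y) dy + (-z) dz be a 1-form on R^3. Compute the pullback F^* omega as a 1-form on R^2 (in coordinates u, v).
F^* omega = (u*(-18*u^2 + v^2 - 2)) du + (u^2*v) dv

Using F^*(f dg) = (f ∘ F) d(g ∘ F), substitute each coordinate x_i by F_i(u, v) in f_i, and replace dx_i by d F_i = (∂F_i/∂u) du + (∂F_i/∂v) dv.
  For the x component: f_1(F) = 1; d F_1 = (-2*u) du + (0) dv
  For the y component: f_2(F) = u*v; d F_2 = (v) du + (u) dv
  For the z component: f_3(F) = -3*u^2; d F_3 = (6*u) du + (0) dv
Combining and collecting du, dv coefficients:
  coeff of du: u*(-18*u^2 + v^2 - 2)
  coeff of dv: u^2*v
F^* omega = (u*(-18*u^2 + v^2 - 2)) du + (u^2*v) dv.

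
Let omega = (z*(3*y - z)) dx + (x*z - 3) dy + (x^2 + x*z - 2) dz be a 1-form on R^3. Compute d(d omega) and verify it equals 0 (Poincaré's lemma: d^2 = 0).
d(d omega) = 0

Step 1: d omega = sum_{i<j} (∂f_j/∂x_i - ∂f_i/∂x_j) dx_i ∧ dx_j:
  coeff of dx ∧ dy: -2*z
  coeff of dx ∧ dz: 2*x - 3*y + 3*z
  coeff of dy ∧ dz: -x
Step 2: Apply d again to each 2-form coefficient. The only possible 3-form in R^3 is dx ∧ dy ∧ dz, with coefficient
  ∂(coeff of dy∧dz)/∂x - ∂(coeff of dx∧dz)/∂y + ∂(coeff of dx∧dy)/∂z
  = ∂/∂x (-x) - ∂/∂y (2*x - 3*y + 3*z) + ∂/∂z (-2*z).
Each of these terms simplifies to sums of mixed partials that cancel in pairs. The result is 0 (by equality of mixed partials for smooth functions — Schwarz / Clairaut).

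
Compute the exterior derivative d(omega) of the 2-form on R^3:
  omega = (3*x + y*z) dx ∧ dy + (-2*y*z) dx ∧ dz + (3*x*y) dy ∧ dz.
d(omega) = (4*y + 2*z) dx ∧ dy ∧ dz

For a 2-form omega = sum_{i<j} g_{ij} dx_i ∧ dx_j, the exterior derivative is
  d(omega) = sum_{i<j} d(g_{ij}) ∧ dx_i ∧ dx_j = sum_{i<j, k} (∂g_{ij}/∂x_k) dx_k ∧ dx_i ∧ dx_j.
Expand each term, using dx_k ∧ dx_i ∧ dx_j = sgn(permutation) dx_{(a)} ∧ dx_{(b)} ∧ dx_{(c)} with (a < b < c) sorted:
  d(3*x + y*z) includes (∂/∂z)(3*x + y*z) dz = (y) dz, which multiplied by dx ∧ dy gives (y) dx ∧ dy ∧ dz
  d(-2*y*z) includes (∂/∂y)(-2*y*z) dy = (-2*z) dy, which multiplied by dx ∧ dz gives (2*z) dx ∧ dy ∧ dz
  d(3*x*y) includes (∂/∂x)(3*x*y) dx = (3*y) dx, which multiplied by dy ∧ dz gives (3*y) dx ∧ dy ∧ dz
Collecting like 3-forms: d(omega) = (4*y + 2*z) dx ∧ dy ∧ dz.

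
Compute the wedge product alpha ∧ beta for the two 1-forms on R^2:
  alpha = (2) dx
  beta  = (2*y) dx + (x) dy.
alpha ∧ beta = (2*x) dx ∧ dy

Distribute the wedge, using dx_i ∧ dx_j = -dx_j ∧ dx_i and dx_i ∧ dx_i = 0. For each pair (i, j) with i < j, the coefficient of dx_i ∧ dx_j in alpha ∧ beta is (alpha_i * beta_j - alpha_j * beta_i). Collecting: alpha ∧ beta = (2*x) dx ∧ dy.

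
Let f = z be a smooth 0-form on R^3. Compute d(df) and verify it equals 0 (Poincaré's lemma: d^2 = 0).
d(df) = 0

Step 1: df = sum_i (∂f/∂x_i) dx_i = (0) dx + (0) dy + (1) dz.
Step 2: Apply d again. Using the 1-form formula, the coefficient of dx ∧ dy in d(df) is ∂^2 f/∂x ∂y - ∂^2 f/∂y ∂x = (0) - (0) = 0 (equality of mixed partials for smooth f).
Similarly for dx ∧ dz and dy ∧ dz — all coefficients vanish. So d(df) = 0.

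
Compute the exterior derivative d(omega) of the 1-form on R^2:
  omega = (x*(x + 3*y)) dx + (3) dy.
d(omega) = (-3*x) dx ∧ dy

For a 1-form omega = sum_i f_i dx_i, the exterior derivative is
  d(omega) = sum_{i < j} (∂f_j/∂x_i - ∂f_i/∂x_j) dx_i ∧ dx_j.
  coefficient of dx ∧ dy: ∂f_2/∂x - ∂f_1/∂y = ∂(3)/∂x - ∂(x*(x + 3*y))/∂y = -3*x
Assembling: d(omega) = (-3*x) dx ∧ dy.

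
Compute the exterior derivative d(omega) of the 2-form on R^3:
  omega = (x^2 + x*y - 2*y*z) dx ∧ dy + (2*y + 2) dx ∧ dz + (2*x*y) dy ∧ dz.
d(omega) = (-2) dx ∧ dy ∧ dz

For a 2-form omega = sum_{i<j} g_{ij} dx_i ∧ dx_j, the exterior derivative is
  d(omega) = sum_{i<j} d(g_{ij}) ∧ dx_i ∧ dx_j = sum_{i<j, k} (∂g_{ij}/∂x_k) dx_k ∧ dx_i ∧ dx_j.
Expand each term, using dx_k ∧ dx_i ∧ dx_j = sgn(permutation) dx_{(a)} ∧ dx_{(b)} ∧ dx_{(c)} with (a < b < c) sorted:
  d(x^2 + x*y - 2*y*z) includes (∂/∂z)(x^2 + x*y - 2*y*z) dz = (-2*y) dz, which multiplied by dx ∧ dy gives (-2*y) dx ∧ dy ∧ dz
  d(2*y + 2) includes (∂/∂y)(2*y + 2) dy = (2) dy, which multiplied by dx ∧ dz gives (-2) dx ∧ dy ∧ dz
  d(2*x*y) includes (∂/∂x)(2*x*y) dx = (2*y) dx, which multiplied by dy ∧ dz gives (2*y) dx ∧ dy ∧ dz
Collecting like 3-forms: d(omega) = (-2) dx ∧ dy ∧ dz.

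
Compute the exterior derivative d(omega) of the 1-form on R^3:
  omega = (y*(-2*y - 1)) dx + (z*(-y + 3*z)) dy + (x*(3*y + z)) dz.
d(omega) = (4*y + 1) dx ∧ dy + (3*y + z) dx ∧ dz + (3*x + y - 6*z) dy ∧ dz

For a 1-form omega = sum_i f_i dx_i, the exterior derivative is
  d(omega) = sum_{i < j} (∂f_j/∂x_i - ∂f_i/∂x_j) dx_i ∧ dx_j.
  coefficient of dx ∧ dy: ∂f_2/∂x - ∂f_1/∂y = ∂(z*(-y + 3*z))/∂x - ∂(y*(-2*y - 1))/∂y = 4*y + 1
  coefficient of dx ∧ dz: ∂f_3/∂x - ∂f_1/∂z = ∂(x*(3*y + z))/∂x - ∂(y*(-2*y - 1))/∂z = 3*y + z
  coefficient of dy ∧ dz: ∂f_3/∂y - ∂f_2/∂z = ∂(x*(3*y + z))/∂y - ∂(z*(-y + 3*z))/∂z = 3*x + y - 6*z
Assembling: d(omega) = (4*y + 1) dx ∧ dy + (3*y + z) dx ∧ dz + (3*x + y - 6*z) dy ∧ dz.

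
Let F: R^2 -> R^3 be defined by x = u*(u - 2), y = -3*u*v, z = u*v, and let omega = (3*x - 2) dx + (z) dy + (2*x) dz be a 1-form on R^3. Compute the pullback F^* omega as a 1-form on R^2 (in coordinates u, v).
F^* omega = (6*u^3 + 2*u^2*v - 18*u^2 - 3*u*v^2 - 4*u*v + 8*u + 4) du + (u^2*(2*u - 3*v - 4)) dv

Using F^*(f dg) = (f ∘ F) d(g ∘ F), substitute each coordinate x_i by F_i(u, v) in f_i, and replace dx_i by d F_i = (∂F_i/∂u) du + (∂F_i/∂v) dv.
  For the x component: f_1(F) = 3*u^2 - 6*u - 2; d F_1 = (2*u - 2) du + (0) dv
  For the y component: f_2(F) = u*v; d F_2 = (-3*v) du + (-3*u) dv
  For the z component: f_3(F) = 2*u*(u - 2); d F_3 = (v) du + (u) dv
Combining and collecting du, dv coefficients:
  coeff of du: 6*u^3 + 2*u^2*v - 18*u^2 - 3*u*v^2 - 4*u*v + 8*u + 4
  coeff of dv: u^2*(2*u - 3*v - 4)
F^* omega = (6*u^3 + 2*u^2*v - 18*u^2 - 3*u*v^2 - 4*u*v + 8*u + 4) du + (u^2*(2*u - 3*v - 4)) dv.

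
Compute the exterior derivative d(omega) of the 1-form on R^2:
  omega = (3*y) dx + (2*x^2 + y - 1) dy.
d(omega) = (4*x - 3) dx ∧ dy

For a 1-form omega = sum_i f_i dx_i, the exterior derivative is
  d(omega) = sum_{i < j} (∂f_j/∂x_i - ∂f_i/∂x_j) dx_i ∧ dx_j.
  coefficient of dx ∧ dy: ∂f_2/∂x - ∂f_1/∂y = ∂(2*x^2 + y - 1)/∂x - ∂(3*y)/∂y = 4*x - 3
Assembling: d(omega) = (4*x - 3) dx ∧ dy.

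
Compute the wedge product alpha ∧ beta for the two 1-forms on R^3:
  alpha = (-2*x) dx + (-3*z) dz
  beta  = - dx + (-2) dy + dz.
alpha ∧ beta = (4*x) dx ∧ dy + (-2*x - 3*z) dx ∧ dz + (-6*z) dy ∧ dz

Distribute the wedge, using dx_i ∧ dx_j = -dx_j ∧ dx_i and dx_i ∧ dx_i = 0. For each pair (i, j) with i < j, the coefficient of dx_i ∧ dx_j in alpha ∧ beta is (alpha_i * beta_j - alpha_j * beta_i). Collecting: alpha ∧ beta = (4*x) dx ∧ dy + (-2*x - 3*z) dx ∧ dz + (-6*z) dy ∧ dz.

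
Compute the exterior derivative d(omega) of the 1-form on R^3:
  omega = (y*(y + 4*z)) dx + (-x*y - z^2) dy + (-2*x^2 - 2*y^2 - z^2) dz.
d(omega) = (-3*y - 4*z) dx ∧ dy + (-4*x - 4*y) dx ∧ dz + (-4*y + 2*z) dy ∧ dz

For a 1-form omega = sum_i f_i dx_i, the exterior derivative is
  d(omega) = sum_{i < j} (∂f_j/∂x_i - ∂f_i/∂x_j) dx_i ∧ dx_j.
  coefficient of dx ∧ dy: ∂f_2/∂x - ∂f_1/∂y = ∂(-x*y - z^2)/∂x - ∂(y*(y + 4*z))/∂y = -3*y - 4*z
  coefficient of dx ∧ dz: ∂f_3/∂x - ∂f_1/∂z = ∂(-2*x^2 - 2*y^2 - z^2)/∂x - ∂(y*(y + 4*z))/∂z = -4*x - 4*y
  coefficient of dy ∧ dz: ∂f_3/∂y - ∂f_2/∂z = ∂(-2*x^2 - 2*y^2 - z^2)/∂y - ∂(-x*y - z^2)/∂z = -4*y + 2*z
Assembling: d(omega) = (-3*y - 4*z) dx ∧ dy + (-4*x - 4*y) dx ∧ dz + (-4*y + 2*z) dy ∧ dz.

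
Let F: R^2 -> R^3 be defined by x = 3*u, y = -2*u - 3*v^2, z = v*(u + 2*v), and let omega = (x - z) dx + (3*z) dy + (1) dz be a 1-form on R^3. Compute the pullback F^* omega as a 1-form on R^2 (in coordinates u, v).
F^* omega = (-9*u*v + 9*u - 18*v^2 + v) du + (-18*u*v^2 + u - 36*v^3 + 4*v) dv

Using F^*(f dg) = (f ∘ F) d(g ∘ F), substitute each coordinate x_i by F_i(u, v) in f_i, and replace dx_i by d F_i = (∂F_i/∂u) du + (∂F_i/∂v) dv.
  For the x component: f_1(F) = -u*v + 3*u - 2*v^2; d F_1 = (3) du + (0) dv
  For the y component: f_2(F) = 3*v*(u + 2*v); d F_2 = (-2) du + (-6*v) dv
  For the z component: f_3(F) = 1; d F_3 = (v) du + (u + 4*v) dv
Combining and collecting du, dv coefficients:
  coeff of du: -9*u*v + 9*u - 18*v^2 + v
  coeff of dv: -18*u*v^2 + u - 36*v^3 + 4*v
F^* omega = (-9*u*v + 9*u - 18*v^2 + v) du + (-18*u*v^2 + u - 36*v^3 + 4*v) dv.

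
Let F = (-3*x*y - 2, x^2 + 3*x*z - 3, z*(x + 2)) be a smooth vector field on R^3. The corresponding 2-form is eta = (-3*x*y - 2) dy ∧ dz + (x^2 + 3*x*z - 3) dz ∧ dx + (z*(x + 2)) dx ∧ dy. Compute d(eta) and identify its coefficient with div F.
d(eta) = (x - 3*y + 2) dx ∧ dy ∧ dz; div F = x - 3*y + 2

For a 2-form in R^3 of the form above, applying d gives a 3-form with coefficient ∂P/∂x + ∂Q/∂y + ∂R/∂z:
  ∂P/∂x = -3*y
  ∂Q/∂y = 0
  ∂R/∂z = x + 2
Sum = x - 3*y + 2, which is exactly div F.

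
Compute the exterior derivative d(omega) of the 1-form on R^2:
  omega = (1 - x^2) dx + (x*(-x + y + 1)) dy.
d(omega) = (-2*x + y + 1) dx ∧ dy

For a 1-form omega = sum_i f_i dx_i, the exterior derivative is
  d(omega) = sum_{i < j} (∂f_j/∂x_i - ∂f_i/∂x_j) dx_i ∧ dx_j.
  coefficient of dx ∧ dy: ∂f_2/∂x - ∂f_1/∂y = ∂(x*(-x + y + 1))/∂x - ∂(1 - x^2)/∂y = -2*x + y + 1
Assembling: d(omega) = (-2*x + y + 1) dx ∧ dy.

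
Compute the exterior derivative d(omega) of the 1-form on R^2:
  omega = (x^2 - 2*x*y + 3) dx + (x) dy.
d(omega) = (2*x + 1) dx ∧ dy

For a 1-form omega = sum_i f_i dx_i, the exterior derivative is
  d(omega) = sum_{i < j} (∂f_j/∂x_i - ∂f_i/∂x_j) dx_i ∧ dx_j.
  coefficient of dx ∧ dy: ∂f_2/∂x - ∂f_1/∂y = ∂(x)/∂x - ∂(x^2 - 2*x*y + 3)/∂y = 2*x + 1
Assembling: d(omega) = (2*x + 1) dx ∧ dy.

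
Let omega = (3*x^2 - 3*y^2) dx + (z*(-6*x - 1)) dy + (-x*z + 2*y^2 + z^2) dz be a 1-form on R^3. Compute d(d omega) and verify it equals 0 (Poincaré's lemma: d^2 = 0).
d(d omega) = 0

Step 1: d omega = sum_{i<j} (∂f_j/∂x_i - ∂f_i/∂x_j) dx_i ∧ dx_j:
  coeff of dx ∧ dy: 6*y - 6*z
  coeff of dx ∧ dz: -z
  coeff of dy ∧ dz: 6*x + 4*y + 1
Step 2: Apply d again to each 2-form coefficient. The only possible 3-form in R^3 is dx ∧ dy ∧ dz, with coefficient
  ∂(coeff of dy∧dz)/∂x - ∂(coeff of dx∧dz)/∂y + ∂(coeff of dx∧dy)/∂z
  = ∂/∂x (6*x + 4*y + 1) - ∂/∂y (-z) + ∂/∂z (6*y - 6*z).
Each of these terms simplifies to sums of mixed partials that cancel in pairs. The result is 0 (by equality of mixed partials for smooth functions — Schwarz / Clairaut).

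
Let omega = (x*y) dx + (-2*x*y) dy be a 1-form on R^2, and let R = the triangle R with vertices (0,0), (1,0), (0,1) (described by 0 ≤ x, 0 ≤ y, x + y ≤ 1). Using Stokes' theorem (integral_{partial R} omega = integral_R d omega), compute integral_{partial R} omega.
integral_(partial R) omega = -1/2

Stokes: integral_partial_R omega = integral_R d omega with d omega = (∂Q/∂x - ∂P/∂y) dx ∧ dy.
  ∂Q/∂x = -2*y
  ∂P/∂y = x
  integrand = ∂Q/∂x - ∂P/∂y = -x - 2*y.
Integrating over R: integral_0^1 integral_0^{1-x} (-x - 2*y) dy dx = -1/2.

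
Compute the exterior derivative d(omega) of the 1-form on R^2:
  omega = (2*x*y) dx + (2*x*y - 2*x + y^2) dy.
d(omega) = (-2*x + 2*y - 2) dx ∧ dy

For a 1-form omega = sum_i f_i dx_i, the exterior derivative is
  d(omega) = sum_{i < j} (∂f_j/∂x_i - ∂f_i/∂x_j) dx_i ∧ dx_j.
  coefficient of dx ∧ dy: ∂f_2/∂x - ∂f_1/∂y = ∂(2*x*y - 2*x + y^2)/∂x - ∂(2*x*y)/∂y = -2*x + 2*y - 2
Assembling: d(omega) = (-2*x + 2*y - 2) dx ∧ dy.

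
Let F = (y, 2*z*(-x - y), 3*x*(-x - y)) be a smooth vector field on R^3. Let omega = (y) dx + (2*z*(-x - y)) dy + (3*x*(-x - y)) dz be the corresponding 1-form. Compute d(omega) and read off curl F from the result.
d(omega) = (-x + 2*y) dy ∧ dz + (6*x + 3*y) dz ∧ dx + (-2*z - 1) dx ∧ dy; curl F = (-x + 2*y, 6*x + 3*y, -2*z - 1)

d omega = sum_{i<j} (∂f_j/∂x_i - ∂f_i/∂x_j) dx_i ∧ dx_j. Under the identification (dy ∧ dz, dz ∧ dx, dx ∧ dy) ↔ (e_x, e_y, e_z), the coefficients are exactly the components of curl F. Compute:
  ∂R/∂y - ∂Q/∂z = (-3*x) - (-2*x - 2*y) = -x + 2*y
  ∂P/∂z - ∂R/∂x = (0) - (-6*x - 3*y) = 6*x + 3*y
  ∂Q/∂x - ∂P/∂y = (-2*z) - (1) = -2*z - 1.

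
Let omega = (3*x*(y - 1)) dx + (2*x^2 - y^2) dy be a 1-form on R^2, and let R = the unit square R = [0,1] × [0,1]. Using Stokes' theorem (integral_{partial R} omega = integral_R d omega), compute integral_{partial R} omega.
integral_(partial R) omega = 1/2

Stokes: integral_partial_R omega = integral_R d omega with d omega = (∂Q/∂x - ∂P/∂y) dx ∧ dy.
  ∂Q/∂x = 4*x
  ∂P/∂y = 3*x
  integrand = ∂Q/∂x - ∂P/∂y = x.
Integrating over R: integral_0^1 integral_0^1 (x) dx dy = 1/2.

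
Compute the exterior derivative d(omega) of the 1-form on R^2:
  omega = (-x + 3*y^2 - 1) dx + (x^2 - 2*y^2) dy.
d(omega) = (2*x - 6*y) dx ∧ dy

For a 1-form omega = sum_i f_i dx_i, the exterior derivative is
  d(omega) = sum_{i < j} (∂f_j/∂x_i - ∂f_i/∂x_j) dx_i ∧ dx_j.
  coefficient of dx ∧ dy: ∂f_2/∂x - ∂f_1/∂y = ∂(x^2 - 2*y^2)/∂x - ∂(-x + 3*y^2 - 1)/∂y = 2*x - 6*y
Assembling: d(omega) = (2*x - 6*y) dx ∧ dy.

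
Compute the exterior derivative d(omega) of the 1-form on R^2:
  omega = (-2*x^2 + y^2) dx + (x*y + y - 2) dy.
d(omega) = (-y) dx ∧ dy

For a 1-form omega = sum_i f_i dx_i, the exterior derivative is
  d(omega) = sum_{i < j} (∂f_j/∂x_i - ∂f_i/∂x_j) dx_i ∧ dx_j.
  coefficient of dx ∧ dy: ∂f_2/∂x - ∂f_1/∂y = ∂(x*y + y - 2)/∂x - ∂(-2*x^2 + y^2)/∂y = -y
Assembling: d(omega) = (-y) dx ∧ dy.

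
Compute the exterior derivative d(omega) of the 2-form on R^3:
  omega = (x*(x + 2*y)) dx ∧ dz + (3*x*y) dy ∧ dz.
d(omega) = (-2*x + 3*y) dx ∧ dy ∧ dz

For a 2-form omega = sum_{i<j} g_{ij} dx_i ∧ dx_j, the exterior derivative is
  d(omega) = sum_{i<j} d(g_{ij}) ∧ dx_i ∧ dx_j = sum_{i<j, k} (∂g_{ij}/∂x_k) dx_k ∧ dx_i ∧ dx_j.
Expand each term, using dx_k ∧ dx_i ∧ dx_j = sgn(permutation) dx_{(a)} ∧ dx_{(b)} ∧ dx_{(c)} with (a < b < c) sorted:
  d(x*(x + 2*y)) includes (∂/∂y)(x*(x + 2*y)) dy = (2*x) dy, which multiplied by dx ∧ dz gives (-2*x) dx ∧ dy ∧ dz
  d(3*x*y) includes (∂/∂x)(3*x*y) dx = (3*y) dx, which multiplied by dy ∧ dz gives (3*y) dx ∧ dy ∧ dz
Collecting like 3-forms: d(omega) = (-2*x + 3*y) dx ∧ dy ∧ dz.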